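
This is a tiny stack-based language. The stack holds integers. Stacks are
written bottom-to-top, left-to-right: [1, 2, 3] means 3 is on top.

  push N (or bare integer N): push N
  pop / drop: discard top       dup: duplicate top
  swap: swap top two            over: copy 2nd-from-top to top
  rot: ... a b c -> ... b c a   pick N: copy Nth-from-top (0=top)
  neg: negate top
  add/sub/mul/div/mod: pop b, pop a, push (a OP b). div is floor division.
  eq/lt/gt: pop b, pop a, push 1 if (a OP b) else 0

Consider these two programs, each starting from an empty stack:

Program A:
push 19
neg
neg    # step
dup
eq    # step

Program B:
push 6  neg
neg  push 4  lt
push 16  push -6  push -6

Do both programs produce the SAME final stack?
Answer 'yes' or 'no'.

Program A trace:
  After 'push 19': [19]
  After 'neg': [-19]
  After 'neg': [19]
  After 'dup': [19, 19]
  After 'eq': [1]
Program A final stack: [1]

Program B trace:
  After 'push 6': [6]
  After 'neg': [-6]
  After 'neg': [6]
  After 'push 4': [6, 4]
  After 'lt': [0]
  After 'push 16': [0, 16]
  After 'push -6': [0, 16, -6]
  After 'push -6': [0, 16, -6, -6]
Program B final stack: [0, 16, -6, -6]
Same: no

Answer: no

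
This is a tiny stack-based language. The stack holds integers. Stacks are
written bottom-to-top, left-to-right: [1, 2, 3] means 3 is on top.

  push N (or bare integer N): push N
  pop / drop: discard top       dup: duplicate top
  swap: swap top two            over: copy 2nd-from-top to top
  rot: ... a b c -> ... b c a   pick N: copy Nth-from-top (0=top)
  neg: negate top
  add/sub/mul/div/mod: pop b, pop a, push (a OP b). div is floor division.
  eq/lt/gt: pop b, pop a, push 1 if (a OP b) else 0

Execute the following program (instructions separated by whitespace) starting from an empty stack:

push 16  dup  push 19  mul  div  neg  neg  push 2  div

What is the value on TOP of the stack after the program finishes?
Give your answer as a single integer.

Answer: 0

Derivation:
After 'push 16': [16]
After 'dup': [16, 16]
After 'push 19': [16, 16, 19]
After 'mul': [16, 304]
After 'div': [0]
After 'neg': [0]
After 'neg': [0]
After 'push 2': [0, 2]
After 'div': [0]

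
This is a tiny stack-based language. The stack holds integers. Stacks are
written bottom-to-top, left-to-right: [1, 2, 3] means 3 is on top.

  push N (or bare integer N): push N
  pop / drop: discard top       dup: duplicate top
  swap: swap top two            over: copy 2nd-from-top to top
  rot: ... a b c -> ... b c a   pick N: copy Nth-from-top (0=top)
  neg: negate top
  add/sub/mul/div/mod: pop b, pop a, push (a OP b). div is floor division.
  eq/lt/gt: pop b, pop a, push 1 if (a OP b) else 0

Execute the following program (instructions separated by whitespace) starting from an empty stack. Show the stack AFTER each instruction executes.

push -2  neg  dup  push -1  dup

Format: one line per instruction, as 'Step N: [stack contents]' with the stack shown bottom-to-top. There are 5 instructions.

Step 1: [-2]
Step 2: [2]
Step 3: [2, 2]
Step 4: [2, 2, -1]
Step 5: [2, 2, -1, -1]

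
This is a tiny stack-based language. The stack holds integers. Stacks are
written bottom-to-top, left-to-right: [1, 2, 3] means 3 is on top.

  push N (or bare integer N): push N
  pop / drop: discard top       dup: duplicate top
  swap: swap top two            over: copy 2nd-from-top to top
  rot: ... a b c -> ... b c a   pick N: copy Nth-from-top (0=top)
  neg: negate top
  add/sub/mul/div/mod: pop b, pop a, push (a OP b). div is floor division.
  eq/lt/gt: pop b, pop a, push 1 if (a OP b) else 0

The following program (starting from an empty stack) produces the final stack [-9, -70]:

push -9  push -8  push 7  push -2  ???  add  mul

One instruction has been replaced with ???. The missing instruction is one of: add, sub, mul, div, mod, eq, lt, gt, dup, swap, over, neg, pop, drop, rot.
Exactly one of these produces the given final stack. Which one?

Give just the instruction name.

Answer: rot

Derivation:
Stack before ???: [-9, -8, 7, -2]
Stack after ???:  [-9, 7, -2, -8]
The instruction that transforms [-9, -8, 7, -2] -> [-9, 7, -2, -8] is: rot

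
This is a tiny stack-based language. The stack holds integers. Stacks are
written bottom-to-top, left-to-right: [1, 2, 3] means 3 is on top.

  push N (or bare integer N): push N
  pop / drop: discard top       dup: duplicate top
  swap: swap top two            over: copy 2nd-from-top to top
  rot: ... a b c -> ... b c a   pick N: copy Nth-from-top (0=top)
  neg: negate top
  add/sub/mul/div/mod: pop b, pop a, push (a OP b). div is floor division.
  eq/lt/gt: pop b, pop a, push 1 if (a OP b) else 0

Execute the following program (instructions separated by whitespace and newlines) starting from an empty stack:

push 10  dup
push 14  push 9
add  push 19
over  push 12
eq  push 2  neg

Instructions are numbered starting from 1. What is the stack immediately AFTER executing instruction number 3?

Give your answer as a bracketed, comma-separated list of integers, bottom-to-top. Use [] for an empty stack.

Step 1 ('push 10'): [10]
Step 2 ('dup'): [10, 10]
Step 3 ('push 14'): [10, 10, 14]

Answer: [10, 10, 14]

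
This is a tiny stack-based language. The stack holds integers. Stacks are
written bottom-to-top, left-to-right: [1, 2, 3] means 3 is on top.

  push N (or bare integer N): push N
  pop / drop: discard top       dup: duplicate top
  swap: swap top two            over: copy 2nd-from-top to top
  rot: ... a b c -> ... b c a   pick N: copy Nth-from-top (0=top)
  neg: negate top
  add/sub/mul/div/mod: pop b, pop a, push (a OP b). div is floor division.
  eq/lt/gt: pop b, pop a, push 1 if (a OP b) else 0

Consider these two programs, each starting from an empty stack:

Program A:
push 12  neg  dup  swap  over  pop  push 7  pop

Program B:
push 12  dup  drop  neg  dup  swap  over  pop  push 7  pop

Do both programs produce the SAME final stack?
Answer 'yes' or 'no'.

Program A trace:
  After 'push 12': [12]
  After 'neg': [-12]
  After 'dup': [-12, -12]
  After 'swap': [-12, -12]
  After 'over': [-12, -12, -12]
  After 'pop': [-12, -12]
  After 'push 7': [-12, -12, 7]
  After 'pop': [-12, -12]
Program A final stack: [-12, -12]

Program B trace:
  After 'push 12': [12]
  After 'dup': [12, 12]
  After 'drop': [12]
  After 'neg': [-12]
  After 'dup': [-12, -12]
  After 'swap': [-12, -12]
  After 'over': [-12, -12, -12]
  After 'pop': [-12, -12]
  After 'push 7': [-12, -12, 7]
  After 'pop': [-12, -12]
Program B final stack: [-12, -12]
Same: yes

Answer: yes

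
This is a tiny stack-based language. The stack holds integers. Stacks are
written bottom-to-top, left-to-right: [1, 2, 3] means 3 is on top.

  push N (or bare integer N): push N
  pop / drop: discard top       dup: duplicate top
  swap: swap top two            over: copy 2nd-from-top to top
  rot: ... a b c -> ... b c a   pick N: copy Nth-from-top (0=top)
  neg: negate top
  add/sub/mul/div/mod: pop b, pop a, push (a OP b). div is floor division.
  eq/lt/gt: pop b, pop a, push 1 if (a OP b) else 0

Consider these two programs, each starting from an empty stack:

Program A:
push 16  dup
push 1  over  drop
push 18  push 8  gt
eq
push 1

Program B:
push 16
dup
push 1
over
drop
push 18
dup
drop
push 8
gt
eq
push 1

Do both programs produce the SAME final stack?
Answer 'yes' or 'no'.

Program A trace:
  After 'push 16': [16]
  After 'dup': [16, 16]
  After 'push 1': [16, 16, 1]
  After 'over': [16, 16, 1, 16]
  After 'drop': [16, 16, 1]
  After 'push 18': [16, 16, 1, 18]
  After 'push 8': [16, 16, 1, 18, 8]
  After 'gt': [16, 16, 1, 1]
  After 'eq': [16, 16, 1]
  After 'push 1': [16, 16, 1, 1]
Program A final stack: [16, 16, 1, 1]

Program B trace:
  After 'push 16': [16]
  After 'dup': [16, 16]
  After 'push 1': [16, 16, 1]
  After 'over': [16, 16, 1, 16]
  After 'drop': [16, 16, 1]
  After 'push 18': [16, 16, 1, 18]
  After 'dup': [16, 16, 1, 18, 18]
  After 'drop': [16, 16, 1, 18]
  After 'push 8': [16, 16, 1, 18, 8]
  After 'gt': [16, 16, 1, 1]
  After 'eq': [16, 16, 1]
  After 'push 1': [16, 16, 1, 1]
Program B final stack: [16, 16, 1, 1]
Same: yes

Answer: yes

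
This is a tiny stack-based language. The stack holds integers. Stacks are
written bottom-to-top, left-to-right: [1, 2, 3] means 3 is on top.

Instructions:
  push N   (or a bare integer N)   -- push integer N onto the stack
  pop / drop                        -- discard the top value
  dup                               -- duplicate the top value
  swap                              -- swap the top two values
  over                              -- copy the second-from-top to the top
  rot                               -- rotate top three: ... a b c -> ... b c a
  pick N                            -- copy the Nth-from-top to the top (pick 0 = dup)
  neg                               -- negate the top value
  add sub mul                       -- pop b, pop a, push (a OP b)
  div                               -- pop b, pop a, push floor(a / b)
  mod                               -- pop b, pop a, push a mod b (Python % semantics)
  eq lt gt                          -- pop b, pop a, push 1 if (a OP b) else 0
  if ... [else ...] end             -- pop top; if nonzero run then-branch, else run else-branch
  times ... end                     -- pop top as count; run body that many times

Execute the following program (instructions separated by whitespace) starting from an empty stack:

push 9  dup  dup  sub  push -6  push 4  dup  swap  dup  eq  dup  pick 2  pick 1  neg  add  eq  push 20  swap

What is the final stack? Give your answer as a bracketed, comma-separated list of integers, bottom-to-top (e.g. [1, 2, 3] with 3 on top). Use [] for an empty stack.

After 'push 9': [9]
After 'dup': [9, 9]
After 'dup': [9, 9, 9]
After 'sub': [9, 0]
After 'push -6': [9, 0, -6]
After 'push 4': [9, 0, -6, 4]
After 'dup': [9, 0, -6, 4, 4]
After 'swap': [9, 0, -6, 4, 4]
After 'dup': [9, 0, -6, 4, 4, 4]
After 'eq': [9, 0, -6, 4, 1]
After 'dup': [9, 0, -6, 4, 1, 1]
After 'pick 2': [9, 0, -6, 4, 1, 1, 4]
After 'pick 1': [9, 0, -6, 4, 1, 1, 4, 1]
After 'neg': [9, 0, -6, 4, 1, 1, 4, -1]
After 'add': [9, 0, -6, 4, 1, 1, 3]
After 'eq': [9, 0, -6, 4, 1, 0]
After 'push 20': [9, 0, -6, 4, 1, 0, 20]
After 'swap': [9, 0, -6, 4, 1, 20, 0]

Answer: [9, 0, -6, 4, 1, 20, 0]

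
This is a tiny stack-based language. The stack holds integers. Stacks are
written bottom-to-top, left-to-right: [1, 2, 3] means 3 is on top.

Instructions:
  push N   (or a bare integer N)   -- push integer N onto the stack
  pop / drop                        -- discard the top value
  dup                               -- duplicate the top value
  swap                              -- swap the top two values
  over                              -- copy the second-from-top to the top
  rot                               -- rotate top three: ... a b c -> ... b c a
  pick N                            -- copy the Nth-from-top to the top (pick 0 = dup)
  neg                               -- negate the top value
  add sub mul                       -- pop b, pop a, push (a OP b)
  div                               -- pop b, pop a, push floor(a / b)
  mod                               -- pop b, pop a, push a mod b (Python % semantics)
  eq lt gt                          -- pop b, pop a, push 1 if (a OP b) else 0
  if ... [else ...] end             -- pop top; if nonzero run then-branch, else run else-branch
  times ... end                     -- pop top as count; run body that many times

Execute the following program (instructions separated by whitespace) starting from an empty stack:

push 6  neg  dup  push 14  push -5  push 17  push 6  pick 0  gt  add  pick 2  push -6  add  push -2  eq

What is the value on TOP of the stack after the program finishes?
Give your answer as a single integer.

Answer: 0

Derivation:
After 'push 6': [6]
After 'neg': [-6]
After 'dup': [-6, -6]
After 'push 14': [-6, -6, 14]
After 'push -5': [-6, -6, 14, -5]
After 'push 17': [-6, -6, 14, -5, 17]
After 'push 6': [-6, -6, 14, -5, 17, 6]
After 'pick 0': [-6, -6, 14, -5, 17, 6, 6]
After 'gt': [-6, -6, 14, -5, 17, 0]
After 'add': [-6, -6, 14, -5, 17]
After 'pick 2': [-6, -6, 14, -5, 17, 14]
After 'push -6': [-6, -6, 14, -5, 17, 14, -6]
After 'add': [-6, -6, 14, -5, 17, 8]
After 'push -2': [-6, -6, 14, -5, 17, 8, -2]
After 'eq': [-6, -6, 14, -5, 17, 0]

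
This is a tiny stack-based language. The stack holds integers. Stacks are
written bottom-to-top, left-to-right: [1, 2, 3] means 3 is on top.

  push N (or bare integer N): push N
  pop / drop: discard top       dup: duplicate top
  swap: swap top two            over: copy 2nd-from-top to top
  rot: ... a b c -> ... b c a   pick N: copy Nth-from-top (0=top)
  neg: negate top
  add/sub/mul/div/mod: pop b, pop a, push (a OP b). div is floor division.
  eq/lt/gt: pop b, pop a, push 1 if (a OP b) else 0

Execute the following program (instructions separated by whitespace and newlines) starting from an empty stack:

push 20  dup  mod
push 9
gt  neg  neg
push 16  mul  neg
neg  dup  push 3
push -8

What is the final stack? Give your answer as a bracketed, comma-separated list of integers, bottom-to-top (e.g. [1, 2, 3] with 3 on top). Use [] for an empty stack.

After 'push 20': [20]
After 'dup': [20, 20]
After 'mod': [0]
After 'push 9': [0, 9]
After 'gt': [0]
After 'neg': [0]
After 'neg': [0]
After 'push 16': [0, 16]
After 'mul': [0]
After 'neg': [0]
After 'neg': [0]
After 'dup': [0, 0]
After 'push 3': [0, 0, 3]
After 'push -8': [0, 0, 3, -8]

Answer: [0, 0, 3, -8]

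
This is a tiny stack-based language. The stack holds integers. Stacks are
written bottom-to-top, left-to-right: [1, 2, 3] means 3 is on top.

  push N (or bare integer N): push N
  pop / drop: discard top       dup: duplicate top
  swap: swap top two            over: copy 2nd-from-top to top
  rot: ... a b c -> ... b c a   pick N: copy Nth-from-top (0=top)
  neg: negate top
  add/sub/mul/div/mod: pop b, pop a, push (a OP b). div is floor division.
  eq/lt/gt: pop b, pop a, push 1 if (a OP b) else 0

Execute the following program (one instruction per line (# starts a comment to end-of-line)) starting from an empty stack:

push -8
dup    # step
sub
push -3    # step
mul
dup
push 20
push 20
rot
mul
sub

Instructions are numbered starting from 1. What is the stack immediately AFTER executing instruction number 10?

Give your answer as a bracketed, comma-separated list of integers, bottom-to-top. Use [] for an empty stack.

Answer: [0, 20, 0]

Derivation:
Step 1 ('push -8'): [-8]
Step 2 ('dup'): [-8, -8]
Step 3 ('sub'): [0]
Step 4 ('push -3'): [0, -3]
Step 5 ('mul'): [0]
Step 6 ('dup'): [0, 0]
Step 7 ('push 20'): [0, 0, 20]
Step 8 ('push 20'): [0, 0, 20, 20]
Step 9 ('rot'): [0, 20, 20, 0]
Step 10 ('mul'): [0, 20, 0]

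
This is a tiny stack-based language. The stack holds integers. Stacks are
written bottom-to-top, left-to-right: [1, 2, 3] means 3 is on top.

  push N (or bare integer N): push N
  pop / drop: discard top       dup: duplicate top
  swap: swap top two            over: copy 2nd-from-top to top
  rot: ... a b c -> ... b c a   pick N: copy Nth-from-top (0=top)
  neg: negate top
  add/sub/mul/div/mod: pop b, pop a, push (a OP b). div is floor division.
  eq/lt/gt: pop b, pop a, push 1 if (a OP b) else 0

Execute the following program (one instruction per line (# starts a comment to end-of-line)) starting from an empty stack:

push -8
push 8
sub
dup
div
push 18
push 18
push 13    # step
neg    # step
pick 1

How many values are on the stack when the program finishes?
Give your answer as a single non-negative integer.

After 'push -8': stack = [-8] (depth 1)
After 'push 8': stack = [-8, 8] (depth 2)
After 'sub': stack = [-16] (depth 1)
After 'dup': stack = [-16, -16] (depth 2)
After 'div': stack = [1] (depth 1)
After 'push 18': stack = [1, 18] (depth 2)
After 'push 18': stack = [1, 18, 18] (depth 3)
After 'push 13': stack = [1, 18, 18, 13] (depth 4)
After 'neg': stack = [1, 18, 18, -13] (depth 4)
After 'pick 1': stack = [1, 18, 18, -13, 18] (depth 5)

Answer: 5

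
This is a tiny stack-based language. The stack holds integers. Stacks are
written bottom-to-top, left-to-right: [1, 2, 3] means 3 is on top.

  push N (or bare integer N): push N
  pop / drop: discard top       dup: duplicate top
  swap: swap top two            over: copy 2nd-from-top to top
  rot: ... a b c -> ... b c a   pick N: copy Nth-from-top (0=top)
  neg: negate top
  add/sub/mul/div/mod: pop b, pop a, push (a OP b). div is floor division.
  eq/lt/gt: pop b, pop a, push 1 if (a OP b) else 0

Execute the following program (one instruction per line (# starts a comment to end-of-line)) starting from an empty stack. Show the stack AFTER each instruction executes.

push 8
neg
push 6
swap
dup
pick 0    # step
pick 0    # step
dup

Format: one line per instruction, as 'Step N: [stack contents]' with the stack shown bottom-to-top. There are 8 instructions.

Step 1: [8]
Step 2: [-8]
Step 3: [-8, 6]
Step 4: [6, -8]
Step 5: [6, -8, -8]
Step 6: [6, -8, -8, -8]
Step 7: [6, -8, -8, -8, -8]
Step 8: [6, -8, -8, -8, -8, -8]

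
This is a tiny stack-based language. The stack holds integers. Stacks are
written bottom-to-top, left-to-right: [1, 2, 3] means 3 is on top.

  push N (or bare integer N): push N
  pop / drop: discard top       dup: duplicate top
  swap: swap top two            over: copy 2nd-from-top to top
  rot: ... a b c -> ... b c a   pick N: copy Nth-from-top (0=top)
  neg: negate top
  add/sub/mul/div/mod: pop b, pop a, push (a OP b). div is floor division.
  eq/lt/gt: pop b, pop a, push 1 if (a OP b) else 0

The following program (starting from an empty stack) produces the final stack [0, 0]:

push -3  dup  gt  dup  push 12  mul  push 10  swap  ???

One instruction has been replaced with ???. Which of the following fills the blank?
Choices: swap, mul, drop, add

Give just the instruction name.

Stack before ???: [0, 10, 0]
Stack after ???:  [0, 0]
Checking each choice:
  swap: produces [0, 0, 10]
  mul: MATCH
  drop: produces [0, 10]
  add: produces [0, 10]


Answer: mul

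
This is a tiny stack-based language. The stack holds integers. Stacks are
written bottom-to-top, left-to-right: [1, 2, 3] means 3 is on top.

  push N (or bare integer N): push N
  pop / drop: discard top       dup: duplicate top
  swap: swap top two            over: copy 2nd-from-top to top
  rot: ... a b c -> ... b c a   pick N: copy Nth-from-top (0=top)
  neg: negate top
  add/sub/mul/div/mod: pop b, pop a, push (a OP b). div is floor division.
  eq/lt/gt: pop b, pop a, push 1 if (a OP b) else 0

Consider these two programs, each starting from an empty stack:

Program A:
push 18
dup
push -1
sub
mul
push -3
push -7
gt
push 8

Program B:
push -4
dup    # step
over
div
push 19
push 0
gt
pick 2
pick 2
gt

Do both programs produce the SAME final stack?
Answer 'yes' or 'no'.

Answer: no

Derivation:
Program A trace:
  After 'push 18': [18]
  After 'dup': [18, 18]
  After 'push -1': [18, 18, -1]
  After 'sub': [18, 19]
  After 'mul': [342]
  After 'push -3': [342, -3]
  After 'push -7': [342, -3, -7]
  After 'gt': [342, 1]
  After 'push 8': [342, 1, 8]
Program A final stack: [342, 1, 8]

Program B trace:
  After 'push -4': [-4]
  After 'dup': [-4, -4]
  After 'over': [-4, -4, -4]
  After 'div': [-4, 1]
  After 'push 19': [-4, 1, 19]
  After 'push 0': [-4, 1, 19, 0]
  After 'gt': [-4, 1, 1]
  After 'pick 2': [-4, 1, 1, -4]
  After 'pick 2': [-4, 1, 1, -4, 1]
  After 'gt': [-4, 1, 1, 0]
Program B final stack: [-4, 1, 1, 0]
Same: no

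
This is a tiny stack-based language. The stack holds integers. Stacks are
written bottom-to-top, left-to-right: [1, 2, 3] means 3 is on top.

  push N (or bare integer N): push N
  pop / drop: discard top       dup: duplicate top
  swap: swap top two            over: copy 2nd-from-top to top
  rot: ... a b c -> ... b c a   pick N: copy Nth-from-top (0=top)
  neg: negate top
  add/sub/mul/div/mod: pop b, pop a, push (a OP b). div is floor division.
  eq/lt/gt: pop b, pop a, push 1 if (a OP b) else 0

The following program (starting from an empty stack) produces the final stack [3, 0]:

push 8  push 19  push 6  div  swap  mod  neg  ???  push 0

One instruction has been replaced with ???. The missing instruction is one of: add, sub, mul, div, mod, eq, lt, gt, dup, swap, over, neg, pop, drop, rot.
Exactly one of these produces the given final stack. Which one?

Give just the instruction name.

Answer: neg

Derivation:
Stack before ???: [-3]
Stack after ???:  [3]
The instruction that transforms [-3] -> [3] is: neg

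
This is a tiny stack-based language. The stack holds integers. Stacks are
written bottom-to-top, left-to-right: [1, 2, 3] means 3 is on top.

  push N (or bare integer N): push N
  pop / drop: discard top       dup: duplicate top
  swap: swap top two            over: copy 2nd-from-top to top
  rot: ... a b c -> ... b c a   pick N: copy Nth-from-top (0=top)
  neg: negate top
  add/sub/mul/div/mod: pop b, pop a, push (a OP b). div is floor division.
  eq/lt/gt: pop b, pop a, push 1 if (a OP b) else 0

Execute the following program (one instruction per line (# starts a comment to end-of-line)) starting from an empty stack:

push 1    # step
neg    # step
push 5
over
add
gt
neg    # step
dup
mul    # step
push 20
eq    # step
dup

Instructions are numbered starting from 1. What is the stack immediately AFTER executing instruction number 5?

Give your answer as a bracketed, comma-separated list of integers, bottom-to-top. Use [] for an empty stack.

Step 1 ('push 1'): [1]
Step 2 ('neg'): [-1]
Step 3 ('push 5'): [-1, 5]
Step 4 ('over'): [-1, 5, -1]
Step 5 ('add'): [-1, 4]

Answer: [-1, 4]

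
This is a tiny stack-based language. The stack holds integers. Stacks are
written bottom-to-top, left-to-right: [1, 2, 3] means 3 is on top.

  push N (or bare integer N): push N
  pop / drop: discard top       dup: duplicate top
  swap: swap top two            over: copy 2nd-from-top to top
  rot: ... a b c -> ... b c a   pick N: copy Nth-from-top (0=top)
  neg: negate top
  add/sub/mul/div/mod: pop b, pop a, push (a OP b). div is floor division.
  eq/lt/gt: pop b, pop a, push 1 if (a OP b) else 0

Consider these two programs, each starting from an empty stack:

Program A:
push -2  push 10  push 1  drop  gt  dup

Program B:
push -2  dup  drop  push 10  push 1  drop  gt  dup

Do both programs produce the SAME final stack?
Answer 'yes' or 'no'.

Program A trace:
  After 'push -2': [-2]
  After 'push 10': [-2, 10]
  After 'push 1': [-2, 10, 1]
  After 'drop': [-2, 10]
  After 'gt': [0]
  After 'dup': [0, 0]
Program A final stack: [0, 0]

Program B trace:
  After 'push -2': [-2]
  After 'dup': [-2, -2]
  After 'drop': [-2]
  After 'push 10': [-2, 10]
  After 'push 1': [-2, 10, 1]
  After 'drop': [-2, 10]
  After 'gt': [0]
  After 'dup': [0, 0]
Program B final stack: [0, 0]
Same: yes

Answer: yes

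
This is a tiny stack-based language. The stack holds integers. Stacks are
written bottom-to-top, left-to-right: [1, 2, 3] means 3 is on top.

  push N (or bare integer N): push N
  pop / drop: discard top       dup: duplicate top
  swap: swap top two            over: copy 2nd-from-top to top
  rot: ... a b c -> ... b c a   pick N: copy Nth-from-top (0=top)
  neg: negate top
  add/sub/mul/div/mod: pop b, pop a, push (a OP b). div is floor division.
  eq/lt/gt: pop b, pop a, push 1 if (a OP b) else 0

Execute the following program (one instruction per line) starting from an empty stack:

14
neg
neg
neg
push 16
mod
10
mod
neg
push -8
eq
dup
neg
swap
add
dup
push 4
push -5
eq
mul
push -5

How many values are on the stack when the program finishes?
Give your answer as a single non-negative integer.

After 'push 14': stack = [14] (depth 1)
After 'neg': stack = [-14] (depth 1)
After 'neg': stack = [14] (depth 1)
After 'neg': stack = [-14] (depth 1)
After 'push 16': stack = [-14, 16] (depth 2)
After 'mod': stack = [2] (depth 1)
After 'push 10': stack = [2, 10] (depth 2)
After 'mod': stack = [2] (depth 1)
After 'neg': stack = [-2] (depth 1)
After 'push -8': stack = [-2, -8] (depth 2)
  ...
After 'dup': stack = [0, 0] (depth 2)
After 'neg': stack = [0, 0] (depth 2)
After 'swap': stack = [0, 0] (depth 2)
After 'add': stack = [0] (depth 1)
After 'dup': stack = [0, 0] (depth 2)
After 'push 4': stack = [0, 0, 4] (depth 3)
After 'push -5': stack = [0, 0, 4, -5] (depth 4)
After 'eq': stack = [0, 0, 0] (depth 3)
After 'mul': stack = [0, 0] (depth 2)
After 'push -5': stack = [0, 0, -5] (depth 3)

Answer: 3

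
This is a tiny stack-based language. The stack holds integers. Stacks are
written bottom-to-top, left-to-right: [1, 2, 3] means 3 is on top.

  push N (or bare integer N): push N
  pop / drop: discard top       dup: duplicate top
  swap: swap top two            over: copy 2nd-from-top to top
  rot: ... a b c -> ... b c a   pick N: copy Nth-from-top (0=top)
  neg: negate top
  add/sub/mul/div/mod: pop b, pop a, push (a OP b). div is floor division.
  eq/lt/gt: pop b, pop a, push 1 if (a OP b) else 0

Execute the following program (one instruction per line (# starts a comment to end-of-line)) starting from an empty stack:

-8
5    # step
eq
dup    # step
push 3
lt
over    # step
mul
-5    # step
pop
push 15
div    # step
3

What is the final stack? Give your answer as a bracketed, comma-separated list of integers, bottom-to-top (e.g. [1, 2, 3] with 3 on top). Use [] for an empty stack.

After 'push -8': [-8]
After 'push 5': [-8, 5]
After 'eq': [0]
After 'dup': [0, 0]
After 'push 3': [0, 0, 3]
After 'lt': [0, 1]
After 'over': [0, 1, 0]
After 'mul': [0, 0]
After 'push -5': [0, 0, -5]
After 'pop': [0, 0]
After 'push 15': [0, 0, 15]
After 'div': [0, 0]
After 'push 3': [0, 0, 3]

Answer: [0, 0, 3]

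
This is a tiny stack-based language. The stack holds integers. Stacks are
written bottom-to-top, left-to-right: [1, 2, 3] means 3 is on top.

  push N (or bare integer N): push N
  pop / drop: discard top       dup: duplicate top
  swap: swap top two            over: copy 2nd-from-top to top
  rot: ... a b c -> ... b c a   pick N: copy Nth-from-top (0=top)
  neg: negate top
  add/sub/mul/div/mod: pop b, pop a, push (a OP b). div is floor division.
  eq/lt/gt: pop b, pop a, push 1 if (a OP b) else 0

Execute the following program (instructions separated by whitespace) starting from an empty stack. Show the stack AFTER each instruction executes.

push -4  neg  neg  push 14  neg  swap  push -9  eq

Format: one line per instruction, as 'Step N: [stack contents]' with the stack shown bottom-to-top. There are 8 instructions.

Step 1: [-4]
Step 2: [4]
Step 3: [-4]
Step 4: [-4, 14]
Step 5: [-4, -14]
Step 6: [-14, -4]
Step 7: [-14, -4, -9]
Step 8: [-14, 0]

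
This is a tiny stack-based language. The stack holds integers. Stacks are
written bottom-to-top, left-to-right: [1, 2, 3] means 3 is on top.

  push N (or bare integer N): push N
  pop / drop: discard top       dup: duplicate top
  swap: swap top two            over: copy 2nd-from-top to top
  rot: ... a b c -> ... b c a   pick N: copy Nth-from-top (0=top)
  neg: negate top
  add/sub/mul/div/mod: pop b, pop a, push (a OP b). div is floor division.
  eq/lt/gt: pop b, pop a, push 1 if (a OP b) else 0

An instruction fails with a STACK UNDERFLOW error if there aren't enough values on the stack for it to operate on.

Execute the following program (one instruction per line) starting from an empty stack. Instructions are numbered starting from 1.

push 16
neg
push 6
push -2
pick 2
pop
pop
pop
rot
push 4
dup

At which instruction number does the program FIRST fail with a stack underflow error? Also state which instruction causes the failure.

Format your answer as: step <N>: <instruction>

Answer: step 9: rot

Derivation:
Step 1 ('push 16'): stack = [16], depth = 1
Step 2 ('neg'): stack = [-16], depth = 1
Step 3 ('push 6'): stack = [-16, 6], depth = 2
Step 4 ('push -2'): stack = [-16, 6, -2], depth = 3
Step 5 ('pick 2'): stack = [-16, 6, -2, -16], depth = 4
Step 6 ('pop'): stack = [-16, 6, -2], depth = 3
Step 7 ('pop'): stack = [-16, 6], depth = 2
Step 8 ('pop'): stack = [-16], depth = 1
Step 9 ('rot'): needs 3 value(s) but depth is 1 — STACK UNDERFLOW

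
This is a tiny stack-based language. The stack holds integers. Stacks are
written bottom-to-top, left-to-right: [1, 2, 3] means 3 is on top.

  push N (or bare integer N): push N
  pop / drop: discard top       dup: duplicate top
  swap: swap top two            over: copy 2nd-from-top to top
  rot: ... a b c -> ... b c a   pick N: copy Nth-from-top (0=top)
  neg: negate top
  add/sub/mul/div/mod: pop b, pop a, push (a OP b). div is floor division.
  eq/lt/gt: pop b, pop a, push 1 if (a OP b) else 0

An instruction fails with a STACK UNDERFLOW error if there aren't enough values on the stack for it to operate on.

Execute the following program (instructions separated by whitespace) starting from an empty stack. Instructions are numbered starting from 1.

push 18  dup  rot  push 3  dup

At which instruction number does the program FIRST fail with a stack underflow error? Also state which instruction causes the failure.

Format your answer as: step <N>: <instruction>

Answer: step 3: rot

Derivation:
Step 1 ('push 18'): stack = [18], depth = 1
Step 2 ('dup'): stack = [18, 18], depth = 2
Step 3 ('rot'): needs 3 value(s) but depth is 2 — STACK UNDERFLOW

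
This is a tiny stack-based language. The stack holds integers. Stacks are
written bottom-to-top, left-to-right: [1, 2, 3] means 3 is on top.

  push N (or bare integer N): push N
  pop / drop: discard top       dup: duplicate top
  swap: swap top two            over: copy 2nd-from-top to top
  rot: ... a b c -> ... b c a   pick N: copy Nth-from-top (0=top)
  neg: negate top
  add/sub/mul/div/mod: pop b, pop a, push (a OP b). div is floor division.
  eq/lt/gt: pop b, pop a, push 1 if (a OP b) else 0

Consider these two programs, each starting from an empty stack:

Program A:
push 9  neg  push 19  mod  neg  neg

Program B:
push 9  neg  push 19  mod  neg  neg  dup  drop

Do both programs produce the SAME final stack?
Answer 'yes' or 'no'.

Answer: yes

Derivation:
Program A trace:
  After 'push 9': [9]
  After 'neg': [-9]
  After 'push 19': [-9, 19]
  After 'mod': [10]
  After 'neg': [-10]
  After 'neg': [10]
Program A final stack: [10]

Program B trace:
  After 'push 9': [9]
  After 'neg': [-9]
  After 'push 19': [-9, 19]
  After 'mod': [10]
  After 'neg': [-10]
  After 'neg': [10]
  After 'dup': [10, 10]
  After 'drop': [10]
Program B final stack: [10]
Same: yes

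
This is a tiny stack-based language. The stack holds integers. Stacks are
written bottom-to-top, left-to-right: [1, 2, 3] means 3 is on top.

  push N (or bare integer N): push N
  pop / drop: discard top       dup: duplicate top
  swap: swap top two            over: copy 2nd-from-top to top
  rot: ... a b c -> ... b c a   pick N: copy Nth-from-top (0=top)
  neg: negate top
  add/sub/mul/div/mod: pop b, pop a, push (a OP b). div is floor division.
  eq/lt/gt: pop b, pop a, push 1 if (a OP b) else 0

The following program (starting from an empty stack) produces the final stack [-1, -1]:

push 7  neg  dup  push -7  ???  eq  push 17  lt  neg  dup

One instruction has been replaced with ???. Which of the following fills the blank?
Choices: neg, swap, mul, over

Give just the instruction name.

Answer: mul

Derivation:
Stack before ???: [-7, -7, -7]
Stack after ???:  [-7, 49]
Checking each choice:
  neg: produces [-7, -1, -1]
  swap: produces [-7, -1, -1]
  mul: MATCH
  over: produces [-7, -7, -1, -1]


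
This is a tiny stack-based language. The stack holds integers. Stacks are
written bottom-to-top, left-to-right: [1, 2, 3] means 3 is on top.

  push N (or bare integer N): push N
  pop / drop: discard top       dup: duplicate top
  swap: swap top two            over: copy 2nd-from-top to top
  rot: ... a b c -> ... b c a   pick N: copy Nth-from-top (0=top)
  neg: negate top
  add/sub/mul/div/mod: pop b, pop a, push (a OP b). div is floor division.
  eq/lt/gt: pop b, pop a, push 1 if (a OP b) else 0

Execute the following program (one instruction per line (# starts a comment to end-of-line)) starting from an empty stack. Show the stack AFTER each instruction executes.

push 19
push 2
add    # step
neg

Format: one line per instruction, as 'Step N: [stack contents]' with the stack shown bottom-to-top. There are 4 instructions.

Step 1: [19]
Step 2: [19, 2]
Step 3: [21]
Step 4: [-21]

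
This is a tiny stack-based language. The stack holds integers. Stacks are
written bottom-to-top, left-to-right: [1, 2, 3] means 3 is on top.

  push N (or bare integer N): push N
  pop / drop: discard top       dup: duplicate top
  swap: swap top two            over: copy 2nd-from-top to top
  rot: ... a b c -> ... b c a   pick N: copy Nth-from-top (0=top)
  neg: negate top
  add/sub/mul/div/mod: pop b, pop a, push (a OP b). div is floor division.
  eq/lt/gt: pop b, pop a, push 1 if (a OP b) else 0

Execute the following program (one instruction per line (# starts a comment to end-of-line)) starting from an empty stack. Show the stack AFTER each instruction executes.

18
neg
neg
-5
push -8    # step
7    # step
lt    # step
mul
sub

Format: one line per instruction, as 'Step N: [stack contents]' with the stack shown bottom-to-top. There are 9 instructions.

Step 1: [18]
Step 2: [-18]
Step 3: [18]
Step 4: [18, -5]
Step 5: [18, -5, -8]
Step 6: [18, -5, -8, 7]
Step 7: [18, -5, 1]
Step 8: [18, -5]
Step 9: [23]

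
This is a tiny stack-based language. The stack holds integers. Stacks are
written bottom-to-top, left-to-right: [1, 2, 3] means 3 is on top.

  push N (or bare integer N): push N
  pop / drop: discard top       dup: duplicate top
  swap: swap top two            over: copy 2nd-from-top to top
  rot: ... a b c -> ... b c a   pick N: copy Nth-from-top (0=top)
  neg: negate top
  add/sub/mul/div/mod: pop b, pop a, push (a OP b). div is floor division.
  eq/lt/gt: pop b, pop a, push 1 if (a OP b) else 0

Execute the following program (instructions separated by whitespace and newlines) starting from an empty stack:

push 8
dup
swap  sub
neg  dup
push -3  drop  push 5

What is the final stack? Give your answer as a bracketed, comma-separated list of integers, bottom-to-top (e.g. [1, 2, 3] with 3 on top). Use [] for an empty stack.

Answer: [0, 0, 5]

Derivation:
After 'push 8': [8]
After 'dup': [8, 8]
After 'swap': [8, 8]
After 'sub': [0]
After 'neg': [0]
After 'dup': [0, 0]
After 'push -3': [0, 0, -3]
After 'drop': [0, 0]
After 'push 5': [0, 0, 5]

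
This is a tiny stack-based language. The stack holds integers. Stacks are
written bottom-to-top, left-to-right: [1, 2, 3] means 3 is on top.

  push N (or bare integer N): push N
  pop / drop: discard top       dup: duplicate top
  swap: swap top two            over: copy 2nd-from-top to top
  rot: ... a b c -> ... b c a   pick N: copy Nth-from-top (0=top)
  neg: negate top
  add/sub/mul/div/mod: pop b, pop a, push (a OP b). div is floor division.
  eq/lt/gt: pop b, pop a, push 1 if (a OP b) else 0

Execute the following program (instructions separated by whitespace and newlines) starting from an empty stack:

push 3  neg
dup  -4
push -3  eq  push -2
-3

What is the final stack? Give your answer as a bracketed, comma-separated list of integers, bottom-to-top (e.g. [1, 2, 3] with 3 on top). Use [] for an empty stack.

After 'push 3': [3]
After 'neg': [-3]
After 'dup': [-3, -3]
After 'push -4': [-3, -3, -4]
After 'push -3': [-3, -3, -4, -3]
After 'eq': [-3, -3, 0]
After 'push -2': [-3, -3, 0, -2]
After 'push -3': [-3, -3, 0, -2, -3]

Answer: [-3, -3, 0, -2, -3]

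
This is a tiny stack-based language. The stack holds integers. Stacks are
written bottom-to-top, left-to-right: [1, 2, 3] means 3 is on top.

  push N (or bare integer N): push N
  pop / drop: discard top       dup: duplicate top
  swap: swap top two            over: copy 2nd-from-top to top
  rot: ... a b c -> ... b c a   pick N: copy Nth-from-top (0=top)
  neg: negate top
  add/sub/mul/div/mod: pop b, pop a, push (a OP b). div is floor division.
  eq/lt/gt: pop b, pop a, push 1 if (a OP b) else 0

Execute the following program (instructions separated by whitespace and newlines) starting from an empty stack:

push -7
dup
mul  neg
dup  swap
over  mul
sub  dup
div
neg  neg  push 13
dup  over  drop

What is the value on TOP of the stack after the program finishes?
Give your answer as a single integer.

After 'push -7': [-7]
After 'dup': [-7, -7]
After 'mul': [49]
After 'neg': [-49]
After 'dup': [-49, -49]
After 'swap': [-49, -49]
After 'over': [-49, -49, -49]
After 'mul': [-49, 2401]
After 'sub': [-2450]
After 'dup': [-2450, -2450]
After 'div': [1]
After 'neg': [-1]
After 'neg': [1]
After 'push 13': [1, 13]
After 'dup': [1, 13, 13]
After 'over': [1, 13, 13, 13]
After 'drop': [1, 13, 13]

Answer: 13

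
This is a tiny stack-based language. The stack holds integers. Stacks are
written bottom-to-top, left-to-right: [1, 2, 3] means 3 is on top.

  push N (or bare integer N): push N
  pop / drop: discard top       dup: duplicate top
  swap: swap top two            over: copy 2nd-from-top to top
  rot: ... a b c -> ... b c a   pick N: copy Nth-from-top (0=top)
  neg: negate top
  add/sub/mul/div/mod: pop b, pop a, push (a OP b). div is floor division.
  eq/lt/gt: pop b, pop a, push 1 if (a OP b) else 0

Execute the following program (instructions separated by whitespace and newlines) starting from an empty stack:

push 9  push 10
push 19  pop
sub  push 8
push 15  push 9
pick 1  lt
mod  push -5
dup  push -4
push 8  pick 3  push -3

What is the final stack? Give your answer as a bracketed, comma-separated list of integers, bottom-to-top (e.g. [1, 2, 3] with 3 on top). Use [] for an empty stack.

Answer: [-1, 8, 0, -5, -5, -4, 8, -5, -3]

Derivation:
After 'push 9': [9]
After 'push 10': [9, 10]
After 'push 19': [9, 10, 19]
After 'pop': [9, 10]
After 'sub': [-1]
After 'push 8': [-1, 8]
After 'push 15': [-1, 8, 15]
After 'push 9': [-1, 8, 15, 9]
After 'pick 1': [-1, 8, 15, 9, 15]
After 'lt': [-1, 8, 15, 1]
After 'mod': [-1, 8, 0]
After 'push -5': [-1, 8, 0, -5]
After 'dup': [-1, 8, 0, -5, -5]
After 'push -4': [-1, 8, 0, -5, -5, -4]
After 'push 8': [-1, 8, 0, -5, -5, -4, 8]
After 'pick 3': [-1, 8, 0, -5, -5, -4, 8, -5]
After 'push -3': [-1, 8, 0, -5, -5, -4, 8, -5, -3]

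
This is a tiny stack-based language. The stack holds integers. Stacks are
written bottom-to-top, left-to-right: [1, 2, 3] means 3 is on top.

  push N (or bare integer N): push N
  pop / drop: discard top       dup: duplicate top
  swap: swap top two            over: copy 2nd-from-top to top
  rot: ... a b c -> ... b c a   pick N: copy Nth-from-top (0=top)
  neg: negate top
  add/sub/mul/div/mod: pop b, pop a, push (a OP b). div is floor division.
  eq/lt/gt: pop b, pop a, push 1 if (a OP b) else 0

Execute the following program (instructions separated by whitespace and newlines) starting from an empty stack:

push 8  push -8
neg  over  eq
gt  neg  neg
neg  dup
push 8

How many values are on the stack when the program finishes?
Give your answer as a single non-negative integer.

Answer: 3

Derivation:
After 'push 8': stack = [8] (depth 1)
After 'push -8': stack = [8, -8] (depth 2)
After 'neg': stack = [8, 8] (depth 2)
After 'over': stack = [8, 8, 8] (depth 3)
After 'eq': stack = [8, 1] (depth 2)
After 'gt': stack = [1] (depth 1)
After 'neg': stack = [-1] (depth 1)
After 'neg': stack = [1] (depth 1)
After 'neg': stack = [-1] (depth 1)
After 'dup': stack = [-1, -1] (depth 2)
After 'push 8': stack = [-1, -1, 8] (depth 3)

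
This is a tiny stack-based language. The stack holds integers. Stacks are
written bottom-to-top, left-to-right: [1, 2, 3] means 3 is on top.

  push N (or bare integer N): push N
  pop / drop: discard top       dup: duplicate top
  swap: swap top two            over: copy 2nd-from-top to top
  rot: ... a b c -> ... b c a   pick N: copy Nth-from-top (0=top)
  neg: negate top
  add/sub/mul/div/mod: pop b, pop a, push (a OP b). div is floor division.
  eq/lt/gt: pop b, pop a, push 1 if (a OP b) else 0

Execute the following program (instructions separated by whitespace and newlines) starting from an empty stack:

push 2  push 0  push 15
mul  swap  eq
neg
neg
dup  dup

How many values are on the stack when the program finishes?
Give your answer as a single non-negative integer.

After 'push 2': stack = [2] (depth 1)
After 'push 0': stack = [2, 0] (depth 2)
After 'push 15': stack = [2, 0, 15] (depth 3)
After 'mul': stack = [2, 0] (depth 2)
After 'swap': stack = [0, 2] (depth 2)
After 'eq': stack = [0] (depth 1)
After 'neg': stack = [0] (depth 1)
After 'neg': stack = [0] (depth 1)
After 'dup': stack = [0, 0] (depth 2)
After 'dup': stack = [0, 0, 0] (depth 3)

Answer: 3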